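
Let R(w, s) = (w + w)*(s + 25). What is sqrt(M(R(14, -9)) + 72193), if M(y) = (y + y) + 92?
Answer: sqrt(73181) ≈ 270.52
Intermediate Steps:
R(w, s) = 2*w*(25 + s) (R(w, s) = (2*w)*(25 + s) = 2*w*(25 + s))
M(y) = 92 + 2*y (M(y) = 2*y + 92 = 92 + 2*y)
sqrt(M(R(14, -9)) + 72193) = sqrt((92 + 2*(2*14*(25 - 9))) + 72193) = sqrt((92 + 2*(2*14*16)) + 72193) = sqrt((92 + 2*448) + 72193) = sqrt((92 + 896) + 72193) = sqrt(988 + 72193) = sqrt(73181)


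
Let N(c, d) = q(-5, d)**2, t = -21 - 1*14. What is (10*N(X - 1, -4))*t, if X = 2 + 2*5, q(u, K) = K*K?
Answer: -89600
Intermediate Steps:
t = -35 (t = -21 - 14 = -35)
q(u, K) = K**2
X = 12 (X = 2 + 10 = 12)
N(c, d) = d**4 (N(c, d) = (d**2)**2 = d**4)
(10*N(X - 1, -4))*t = (10*(-4)**4)*(-35) = (10*256)*(-35) = 2560*(-35) = -89600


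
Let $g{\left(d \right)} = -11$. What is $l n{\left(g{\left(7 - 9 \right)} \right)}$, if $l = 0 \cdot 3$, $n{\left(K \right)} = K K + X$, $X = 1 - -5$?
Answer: $0$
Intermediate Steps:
$X = 6$ ($X = 1 + 5 = 6$)
$n{\left(K \right)} = 6 + K^{2}$ ($n{\left(K \right)} = K K + 6 = K^{2} + 6 = 6 + K^{2}$)
$l = 0$
$l n{\left(g{\left(7 - 9 \right)} \right)} = 0 \left(6 + \left(-11\right)^{2}\right) = 0 \left(6 + 121\right) = 0 \cdot 127 = 0$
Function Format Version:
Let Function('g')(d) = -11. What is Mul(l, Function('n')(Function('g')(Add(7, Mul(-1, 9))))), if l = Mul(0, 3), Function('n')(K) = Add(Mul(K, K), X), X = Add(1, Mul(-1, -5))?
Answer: 0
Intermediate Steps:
X = 6 (X = Add(1, 5) = 6)
Function('n')(K) = Add(6, Pow(K, 2)) (Function('n')(K) = Add(Mul(K, K), 6) = Add(Pow(K, 2), 6) = Add(6, Pow(K, 2)))
l = 0
Mul(l, Function('n')(Function('g')(Add(7, Mul(-1, 9))))) = Mul(0, Add(6, Pow(-11, 2))) = Mul(0, Add(6, 121)) = Mul(0, 127) = 0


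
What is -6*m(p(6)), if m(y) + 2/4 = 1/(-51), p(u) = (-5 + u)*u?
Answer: 53/17 ≈ 3.1176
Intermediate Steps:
p(u) = u*(-5 + u)
m(y) = -53/102 (m(y) = -½ + 1/(-51) = -½ - 1/51 = -53/102)
-6*m(p(6)) = -6*(-53/102) = 53/17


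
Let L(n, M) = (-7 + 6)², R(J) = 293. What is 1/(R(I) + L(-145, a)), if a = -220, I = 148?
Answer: 1/294 ≈ 0.0034014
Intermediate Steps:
L(n, M) = 1 (L(n, M) = (-1)² = 1)
1/(R(I) + L(-145, a)) = 1/(293 + 1) = 1/294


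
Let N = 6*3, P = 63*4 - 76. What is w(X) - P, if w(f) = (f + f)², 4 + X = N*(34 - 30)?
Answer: 18320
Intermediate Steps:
P = 176 (P = 252 - 76 = 176)
N = 18
X = 68 (X = -4 + 18*(34 - 30) = -4 + 18*4 = -4 + 72 = 68)
w(f) = 4*f² (w(f) = (2*f)² = 4*f²)
w(X) - P = 4*68² - 1*176 = 4*4624 - 176 = 18496 - 176 = 18320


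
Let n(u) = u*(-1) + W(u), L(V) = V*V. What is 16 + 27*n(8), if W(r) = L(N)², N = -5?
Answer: 16675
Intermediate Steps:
L(V) = V²
W(r) = 625 (W(r) = ((-5)²)² = 25² = 625)
n(u) = 625 - u (n(u) = u*(-1) + 625 = -u + 625 = 625 - u)
16 + 27*n(8) = 16 + 27*(625 - 1*8) = 16 + 27*(625 - 8) = 16 + 27*617 = 16 + 16659 = 16675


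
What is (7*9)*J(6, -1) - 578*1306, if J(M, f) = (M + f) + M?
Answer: -754175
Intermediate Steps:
J(M, f) = f + 2*M
(7*9)*J(6, -1) - 578*1306 = (7*9)*(-1 + 2*6) - 578*1306 = 63*(-1 + 12) - 754868 = 63*11 - 754868 = 693 - 754868 = -754175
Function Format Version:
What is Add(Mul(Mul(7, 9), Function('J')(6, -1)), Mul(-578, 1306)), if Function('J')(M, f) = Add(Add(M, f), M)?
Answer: -754175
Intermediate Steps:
Function('J')(M, f) = Add(f, Mul(2, M))
Add(Mul(Mul(7, 9), Function('J')(6, -1)), Mul(-578, 1306)) = Add(Mul(Mul(7, 9), Add(-1, Mul(2, 6))), Mul(-578, 1306)) = Add(Mul(63, Add(-1, 12)), -754868) = Add(Mul(63, 11), -754868) = Add(693, -754868) = -754175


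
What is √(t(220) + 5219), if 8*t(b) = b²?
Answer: √11269 ≈ 106.16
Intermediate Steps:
t(b) = b²/8
√(t(220) + 5219) = √((⅛)*220² + 5219) = √((⅛)*48400 + 5219) = √(6050 + 5219) = √11269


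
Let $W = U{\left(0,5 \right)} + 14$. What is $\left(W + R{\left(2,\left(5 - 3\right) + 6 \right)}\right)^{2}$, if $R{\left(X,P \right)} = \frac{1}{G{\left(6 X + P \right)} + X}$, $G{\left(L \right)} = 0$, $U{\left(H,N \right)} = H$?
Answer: $\frac{841}{4} \approx 210.25$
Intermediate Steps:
$W = 14$ ($W = 0 + 14 = 14$)
$R{\left(X,P \right)} = \frac{1}{X}$ ($R{\left(X,P \right)} = \frac{1}{0 + X} = \frac{1}{X}$)
$\left(W + R{\left(2,\left(5 - 3\right) + 6 \right)}\right)^{2} = \left(14 + \frac{1}{2}\right)^{2} = \left(\frac{29}{2}\right)^{2} = \frac{841}{4}$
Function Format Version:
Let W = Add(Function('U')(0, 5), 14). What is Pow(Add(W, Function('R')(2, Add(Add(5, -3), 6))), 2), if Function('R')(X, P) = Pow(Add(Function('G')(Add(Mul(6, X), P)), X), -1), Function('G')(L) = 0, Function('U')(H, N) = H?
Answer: Rational(841, 4) ≈ 210.25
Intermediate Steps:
W = 14 (W = Add(0, 14) = 14)
Function('R')(X, P) = Pow(X, -1) (Function('R')(X, P) = Pow(Add(0, X), -1) = Pow(X, -1))
Pow(Add(W, Function('R')(2, Add(Add(5, -3), 6))), 2) = Pow(Add(14, Pow(2, -1)), 2) = Pow(Add(14, Rational(1, 2)), 2) = Pow(Rational(29, 2), 2) = Rational(841, 4)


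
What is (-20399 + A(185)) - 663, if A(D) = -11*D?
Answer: -23097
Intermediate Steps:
(-20399 + A(185)) - 663 = (-20399 - 11*185) - 663 = (-20399 - 2035) - 663 = -22434 - 663 = -23097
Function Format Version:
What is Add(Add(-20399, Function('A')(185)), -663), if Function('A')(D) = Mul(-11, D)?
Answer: -23097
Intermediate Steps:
Add(Add(-20399, Function('A')(185)), -663) = Add(Add(-20399, Mul(-11, 185)), -663) = Add(Add(-20399, -2035), -663) = Add(-22434, -663) = -23097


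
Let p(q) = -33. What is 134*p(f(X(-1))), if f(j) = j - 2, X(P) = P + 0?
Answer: -4422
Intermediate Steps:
X(P) = P
f(j) = -2 + j
134*p(f(X(-1))) = 134*(-33) = -4422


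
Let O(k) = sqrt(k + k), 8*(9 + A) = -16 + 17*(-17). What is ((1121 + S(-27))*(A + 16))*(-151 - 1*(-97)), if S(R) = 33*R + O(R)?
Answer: 773145/2 + 20169*I*sqrt(6)/4 ≈ 3.8657e+5 + 12351.0*I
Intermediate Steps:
A = -377/8 (A = -9 + (-16 + 17*(-17))/8 = -9 + (-16 - 289)/8 = -9 + (1/8)*(-305) = -9 - 305/8 = -377/8 ≈ -47.125)
O(k) = sqrt(2)*sqrt(k) (O(k) = sqrt(2*k) = sqrt(2)*sqrt(k))
S(R) = 33*R + sqrt(2)*sqrt(R)
((1121 + S(-27))*(A + 16))*(-151 - 1*(-97)) = ((1121 + (33*(-27) + sqrt(2)*sqrt(-27)))*(-377/8 + 16))*(-151 - 1*(-97)) = ((1121 + (-891 + sqrt(2)*(3*I*sqrt(3))))*(-249/8))*(-151 + 97) = ((1121 + (-891 + 3*I*sqrt(6)))*(-249/8))*(-54) = ((230 + 3*I*sqrt(6))*(-249/8))*(-54) = (-28635/4 - 747*I*sqrt(6)/8)*(-54) = 773145/2 + 20169*I*sqrt(6)/4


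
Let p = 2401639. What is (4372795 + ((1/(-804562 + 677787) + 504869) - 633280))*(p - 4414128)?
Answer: -1082883666568389911/126775 ≈ -8.5418e+12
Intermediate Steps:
(4372795 + ((1/(-804562 + 677787) + 504869) - 633280))*(p - 4414128) = (4372795 + ((1/(-804562 + 677787) + 504869) - 633280))*(2401639 - 4414128) = (4372795 + ((1/(-126775) + 504869) - 633280))*(-2012489) = (4372795 + ((-1/126775 + 504869) - 633280))*(-2012489) = (4372795 + (64004767474/126775 - 633280))*(-2012489) = (4372795 - 16279304526/126775)*(-2012489) = (538081781599/126775)*(-2012489) = -1082883666568389911/126775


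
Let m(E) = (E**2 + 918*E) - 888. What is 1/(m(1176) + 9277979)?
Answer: 1/11739635 ≈ 8.5182e-8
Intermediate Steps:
m(E) = -888 + E**2 + 918*E
1/(m(1176) + 9277979) = 1/((-888 + 1176**2 + 918*1176) + 9277979) = 1/((-888 + 1382976 + 1079568) + 9277979) = 1/(2461656 + 9277979) = 1/11739635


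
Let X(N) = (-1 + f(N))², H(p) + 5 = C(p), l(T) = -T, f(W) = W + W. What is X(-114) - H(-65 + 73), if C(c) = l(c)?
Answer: 52454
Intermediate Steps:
f(W) = 2*W
C(c) = -c
H(p) = -5 - p
X(N) = (-1 + 2*N)²
X(-114) - H(-65 + 73) = (-1 + 2*(-114))² - (-5 - (-65 + 73)) = (-1 - 228)² - (-5 - 1*8) = (-229)² - (-5 - 8) = 52441 - 1*(-13) = 52441 + 13 = 52454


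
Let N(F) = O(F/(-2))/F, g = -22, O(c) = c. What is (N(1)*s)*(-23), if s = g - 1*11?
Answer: -759/2 ≈ -379.50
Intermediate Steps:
N(F) = -½ (N(F) = (F/(-2))/F = (F*(-½))/F = (-F/2)/F = -½)
s = -33 (s = -22 - 1*11 = -22 - 11 = -33)
(N(1)*s)*(-23) = -½*(-33)*(-23) = (33/2)*(-23) = -759/2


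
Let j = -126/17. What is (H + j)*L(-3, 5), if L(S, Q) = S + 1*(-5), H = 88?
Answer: -10960/17 ≈ -644.71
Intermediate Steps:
L(S, Q) = -5 + S (L(S, Q) = S - 5 = -5 + S)
j = -126/17 (j = -126*1/17 = -126/17 ≈ -7.4118)
(H + j)*L(-3, 5) = (88 - 126/17)*(-5 - 3) = (1370/17)*(-8) = -10960/17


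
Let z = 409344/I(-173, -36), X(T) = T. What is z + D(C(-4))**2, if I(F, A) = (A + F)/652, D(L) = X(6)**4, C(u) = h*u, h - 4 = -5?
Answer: 84147456/209 ≈ 4.0262e+5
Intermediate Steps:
h = -1 (h = 4 - 5 = -1)
C(u) = -u
D(L) = 1296 (D(L) = 6**4 = 1296)
I(F, A) = A/652 + F/652 (I(F, A) = (A + F)*(1/652) = A/652 + F/652)
z = -266892288/209 (z = 409344/((1/652)*(-36) + (1/652)*(-173)) = 409344/(-9/163 - 173/652) = 409344/(-209/652) = 409344*(-652/209) = -266892288/209 ≈ -1.2770e+6)
z + D(C(-4))**2 = -266892288/209 + 1296**2 = -266892288/209 + 1679616 = 84147456/209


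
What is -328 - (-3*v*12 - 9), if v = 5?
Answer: -139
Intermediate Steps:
-328 - (-3*v*12 - 9) = -328 - (-3*5*12 - 9) = -328 - (-15*12 - 9) = -328 - (-180 - 9) = -328 - 1*(-189) = -328 + 189 = -139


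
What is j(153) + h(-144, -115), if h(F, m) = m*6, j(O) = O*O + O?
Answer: 22872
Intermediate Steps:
j(O) = O + O² (j(O) = O² + O = O + O²)
h(F, m) = 6*m
j(153) + h(-144, -115) = 153*(1 + 153) + 6*(-115) = 153*154 - 690 = 23562 - 690 = 22872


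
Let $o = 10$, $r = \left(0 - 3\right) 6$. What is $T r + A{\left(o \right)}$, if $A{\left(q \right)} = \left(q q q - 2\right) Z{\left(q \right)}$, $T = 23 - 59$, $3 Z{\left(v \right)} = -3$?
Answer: $-350$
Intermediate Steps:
$Z{\left(v \right)} = -1$ ($Z{\left(v \right)} = \frac{1}{3} \left(-3\right) = -1$)
$r = -18$ ($r = \left(-3\right) 6 = -18$)
$T = -36$ ($T = 23 - 59 = -36$)
$A{\left(q \right)} = 2 - q^{3}$ ($A{\left(q \right)} = \left(q q q - 2\right) \left(-1\right) = \left(q^{2} q - 2\right) \left(-1\right) = \left(q^{3} - 2\right) \left(-1\right) = \left(-2 + q^{3}\right) \left(-1\right) = 2 - q^{3}$)
$T r + A{\left(o \right)} = \left(-36\right) \left(-18\right) + \left(2 - 10^{3}\right) = 648 + \left(2 - 1000\right) = 648 - 998 = -350$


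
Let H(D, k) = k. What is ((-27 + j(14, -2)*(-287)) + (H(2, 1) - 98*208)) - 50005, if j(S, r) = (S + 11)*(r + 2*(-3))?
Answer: -13015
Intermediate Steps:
j(S, r) = (-6 + r)*(11 + S) (j(S, r) = (11 + S)*(r - 6) = (11 + S)*(-6 + r) = (-6 + r)*(11 + S))
((-27 + j(14, -2)*(-287)) + (H(2, 1) - 98*208)) - 50005 = ((-27 + (-66 - 6*14 + 11*(-2) + 14*(-2))*(-287)) + (1 - 98*208)) - 50005 = ((-27 + (-66 - 84 - 22 - 28)*(-287)) + (1 - 20384)) - 50005 = ((-27 - 200*(-287)) - 20383) - 50005 = ((-27 + 57400) - 20383) - 50005 = (57373 - 20383) - 50005 = 36990 - 50005 = -13015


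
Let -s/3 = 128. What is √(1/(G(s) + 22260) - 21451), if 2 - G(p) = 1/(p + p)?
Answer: I*√6270445386860641483/17097217 ≈ 146.46*I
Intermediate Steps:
s = -384 (s = -3*128 = -384)
G(p) = 2 - 1/(2*p) (G(p) = 2 - 1/(p + p) = 2 - 1/(2*p))
√(1/(G(s) + 22260) - 21451) = √(1/((2 - ½/(-384)) + 22260) - 21451) = √(1/((2 - ½*(-1/384)) + 22260) - 21451) = √(1/((2 + 1/768) + 22260) - 21451) = √(1/(1537/768 + 22260) - 21451) = √(1/(17097217/768) - 21451) = √(768/17097217 - 21451) = √(-366752401099/17097217) = I*√6270445386860641483/17097217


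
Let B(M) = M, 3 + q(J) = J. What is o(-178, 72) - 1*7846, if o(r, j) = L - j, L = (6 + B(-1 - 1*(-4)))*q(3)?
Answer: -7918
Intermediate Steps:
q(J) = -3 + J
L = 0 (L = (6 + (-1 - 1*(-4)))*(-3 + 3) = (6 + (-1 + 4))*0 = (6 + 3)*0 = 9*0 = 0)
o(r, j) = -j (o(r, j) = 0 - j = -j)
o(-178, 72) - 1*7846 = -1*72 - 1*7846 = -72 - 7846 = -7918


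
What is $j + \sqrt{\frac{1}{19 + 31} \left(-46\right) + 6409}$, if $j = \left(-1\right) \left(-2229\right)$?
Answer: $2229 + \frac{\sqrt{160202}}{5} \approx 2309.1$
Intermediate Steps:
$j = 2229$
$j + \sqrt{\frac{1}{19 + 31} \left(-46\right) + 6409} = 2229 + \sqrt{\frac{1}{19 + 31} \left(-46\right) + 6409} = 2229 + \sqrt{\frac{1}{50} \left(-46\right) + 6409} = 2229 + \sqrt{- \frac{23}{25} + 6409} = 2229 + \sqrt{\frac{160202}{25}} = 2229 + \frac{\sqrt{160202}}{5}$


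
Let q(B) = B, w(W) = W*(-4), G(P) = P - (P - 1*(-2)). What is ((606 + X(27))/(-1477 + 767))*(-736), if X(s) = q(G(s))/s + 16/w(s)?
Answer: 2006336/3195 ≈ 627.96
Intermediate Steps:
G(P) = -2 (G(P) = P - (P + 2) = P - (2 + P) = P + (-2 - P) = -2)
w(W) = -4*W
X(s) = -6/s (X(s) = -2/s + 16/((-4*s)) = -2/s + 16*(-1/(4*s)) = -2/s - 4/s = -6/s)
((606 + X(27))/(-1477 + 767))*(-736) = ((606 - 6/27)/(-1477 + 767))*(-736) = ((606 - 6*1/27)/(-710))*(-736) = ((606 - 2/9)*(-1/710))*(-736) = ((5452/9)*(-1/710))*(-736) = -2726/3195*(-736) = 2006336/3195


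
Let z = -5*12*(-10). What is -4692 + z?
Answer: -4092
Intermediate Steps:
z = 600 (z = -60*(-10) = 600)
-4692 + z = -4692 + 600 = -4092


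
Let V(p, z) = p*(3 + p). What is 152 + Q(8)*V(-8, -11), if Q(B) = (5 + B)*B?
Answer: 4312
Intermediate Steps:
Q(B) = B*(5 + B)
152 + Q(8)*V(-8, -11) = 152 + (8*(5 + 8))*(-8*(3 - 8)) = 152 + (8*13)*(-8*(-5)) = 152 + 104*40 = 152 + 4160 = 4312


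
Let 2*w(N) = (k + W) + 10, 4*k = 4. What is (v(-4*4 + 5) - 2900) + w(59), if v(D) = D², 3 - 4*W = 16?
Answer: -22201/8 ≈ -2775.1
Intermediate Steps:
W = -13/4 (W = ¾ - ¼*16 = ¾ - 4 = -13/4 ≈ -3.2500)
k = 1 (k = (¼)*4 = 1)
w(N) = 31/8 (w(N) = ((1 - 13/4) + 10)/2 = (-9/4 + 10)/2 = (½)*(31/4) = 31/8)
(v(-4*4 + 5) - 2900) + w(59) = ((-4*4 + 5)² - 2900) + 31/8 = ((-16 + 5)² - 2900) + 31/8 = ((-11)² - 2900) + 31/8 = (121 - 2900) + 31/8 = -2779 + 31/8 = -22201/8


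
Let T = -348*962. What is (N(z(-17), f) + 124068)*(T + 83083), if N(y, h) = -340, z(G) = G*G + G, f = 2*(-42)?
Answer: -31141471504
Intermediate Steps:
f = -84
z(G) = G + G**2 (z(G) = G**2 + G = G + G**2)
T = -334776
(N(z(-17), f) + 124068)*(T + 83083) = (-340 + 124068)*(-334776 + 83083) = 123728*(-251693) = -31141471504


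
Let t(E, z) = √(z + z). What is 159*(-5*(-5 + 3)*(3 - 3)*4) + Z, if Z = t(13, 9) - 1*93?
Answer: -93 + 3*√2 ≈ -88.757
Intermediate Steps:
t(E, z) = √2*√z (t(E, z) = √(2*z) = √2*√z)
Z = -93 + 3*√2 (Z = √2*√9 - 1*93 = √2*3 - 93 = 3*√2 - 93 = -93 + 3*√2 ≈ -88.757)
159*(-5*(-5 + 3)*(3 - 3)*4) + Z = 159*(-5*(-5 + 3)*(3 - 3)*4) + (-93 + 3*√2) = 159*(-(-10)*0*4) + (-93 + 3*√2) = 159*(-5*0*4) + (-93 + 3*√2) = 159*(0*4) + (-93 + 3*√2) = 159*0 + (-93 + 3*√2) = 0 + (-93 + 3*√2) = -93 + 3*√2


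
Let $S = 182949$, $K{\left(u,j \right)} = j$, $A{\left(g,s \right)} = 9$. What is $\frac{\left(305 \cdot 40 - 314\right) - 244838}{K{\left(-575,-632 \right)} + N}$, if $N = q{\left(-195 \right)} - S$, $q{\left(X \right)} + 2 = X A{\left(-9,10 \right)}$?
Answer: $\frac{116476}{92669} \approx 1.2569$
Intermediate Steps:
$q{\left(X \right)} = -2 + 9 X$ ($q{\left(X \right)} = -2 + X 9 = -2 + 9 X$)
$N = -184706$ ($N = \left(-2 + 9 \left(-195\right)\right) - 182949 = \left(-2 - 1755\right) - 182949 = -1757 - 182949 = -184706$)
$\frac{\left(305 \cdot 40 - 314\right) - 244838}{K{\left(-575,-632 \right)} + N} = \frac{\left(305 \cdot 40 - 314\right) - 244838}{-632 - 184706} = \frac{\left(12200 - 314\right) - 244838}{-185338} = \left(11886 - 244838\right) \left(- \frac{1}{185338}\right) = \left(-232952\right) \left(- \frac{1}{185338}\right) = \frac{116476}{92669}$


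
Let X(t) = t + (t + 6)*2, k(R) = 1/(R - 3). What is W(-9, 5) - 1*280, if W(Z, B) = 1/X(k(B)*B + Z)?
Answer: -4202/15 ≈ -280.13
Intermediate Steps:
k(R) = 1/(-3 + R)
X(t) = 12 + 3*t (X(t) = t + (6 + t)*2 = t + (12 + 2*t) = 12 + 3*t)
W(Z, B) = 1/(12 + 3*Z + 3*B/(-3 + B)) (W(Z, B) = 1/(12 + 3*(B/(-3 + B) + Z)) = 1/(12 + 3*(Z + B/(-3 + B))) = 1/(12 + (3*Z + 3*B/(-3 + B))) = 1/(12 + 3*Z + 3*B/(-3 + B)))
W(-9, 5) - 1*280 = (-3 + 5)/(3*(-12 + 5*5 - 9*(-3 + 5))) - 1*280 = (1/3)*2/(-12 + 25 - 9*2) - 280 = (1/3)*2/(-12 + 25 - 18) - 280 = (1/3)*2/(-5) - 280 = (1/3)*(-1/5)*2 - 280 = -2/15 - 280 = -4202/15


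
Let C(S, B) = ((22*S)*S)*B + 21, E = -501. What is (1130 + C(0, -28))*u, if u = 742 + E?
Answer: 277391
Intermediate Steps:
u = 241 (u = 742 - 501 = 241)
C(S, B) = 21 + 22*B*S² (C(S, B) = (22*S²)*B + 21 = 22*B*S² + 21 = 21 + 22*B*S²)
(1130 + C(0, -28))*u = (1130 + (21 + 22*(-28)*0²))*241 = (1130 + (21 + 22*(-28)*0))*241 = (1130 + (21 + 0))*241 = (1130 + 21)*241 = 1151*241 = 277391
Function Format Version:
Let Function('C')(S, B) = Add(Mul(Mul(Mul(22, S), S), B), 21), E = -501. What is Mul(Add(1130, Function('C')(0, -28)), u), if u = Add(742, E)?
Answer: 277391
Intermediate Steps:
u = 241 (u = Add(742, -501) = 241)
Function('C')(S, B) = Add(21, Mul(22, B, Pow(S, 2))) (Function('C')(S, B) = Add(Mul(Mul(22, Pow(S, 2)), B), 21) = Add(Mul(22, B, Pow(S, 2)), 21) = Add(21, Mul(22, B, Pow(S, 2))))
Mul(Add(1130, Function('C')(0, -28)), u) = Mul(Add(1130, Add(21, Mul(22, -28, Pow(0, 2)))), 241) = Mul(Add(1130, Add(21, Mul(22, -28, 0))), 241) = Mul(Add(1130, Add(21, 0)), 241) = Mul(Add(1130, 21), 241) = Mul(1151, 241) = 277391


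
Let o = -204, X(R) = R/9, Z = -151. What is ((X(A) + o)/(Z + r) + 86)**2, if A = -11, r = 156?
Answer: 4092529/2025 ≈ 2021.0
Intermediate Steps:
X(R) = R/9 (X(R) = R*(1/9) = R/9)
((X(A) + o)/(Z + r) + 86)**2 = (((1/9)*(-11) - 204)/(-151 + 156) + 86)**2 = ((-11/9 - 204)/5 + 86)**2 = (-1847/9*1/5 + 86)**2 = (-1847/45 + 86)**2 = (2023/45)**2 = 4092529/2025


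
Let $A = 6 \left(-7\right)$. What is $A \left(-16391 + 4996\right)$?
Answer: $478590$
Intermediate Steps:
$A = -42$
$A \left(-16391 + 4996\right) = - 42 \left(-16391 + 4996\right) = \left(-42\right) \left(-11395\right) = 478590$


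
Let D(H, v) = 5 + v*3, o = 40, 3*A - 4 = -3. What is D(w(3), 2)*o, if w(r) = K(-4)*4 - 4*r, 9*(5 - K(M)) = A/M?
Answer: 440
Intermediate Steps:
A = ⅓ (A = 4/3 + (⅓)*(-3) = 4/3 - 1 = ⅓ ≈ 0.33333)
K(M) = 5 - 1/(27*M)
w(r) = 541/27 - 4*r (w(r) = (5 - 1/27/(-4))*4 - 4*r = (5 - 1/27*(-¼))*4 - 4*r = (5 + 1/108)*4 - 4*r = (541/108)*4 - 4*r = 541/27 - 4*r)
D(H, v) = 5 + 3*v
D(w(3), 2)*o = (5 + 3*2)*40 = (5 + 6)*40 = 11*40 = 440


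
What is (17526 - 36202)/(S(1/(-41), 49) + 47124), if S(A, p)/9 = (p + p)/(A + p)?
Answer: -2678672/6761511 ≈ -0.39616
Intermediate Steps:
S(A, p) = 18*p/(A + p) (S(A, p) = 9*((p + p)/(A + p)) = 9*((2*p)/(A + p)) = 9*(2*p/(A + p)) = 18*p/(A + p))
(17526 - 36202)/(S(1/(-41), 49) + 47124) = (17526 - 36202)/(18*49/(1/(-41) + 49) + 47124) = -18676/(18*49/(-1/41 + 49) + 47124) = -18676/(18*49/(2008/41) + 47124) = -18676/(18*49*(41/2008) + 47124) = -18676/(18081/1004 + 47124) = -18676/47330577/1004 = -18676*1004/47330577 = -2678672/6761511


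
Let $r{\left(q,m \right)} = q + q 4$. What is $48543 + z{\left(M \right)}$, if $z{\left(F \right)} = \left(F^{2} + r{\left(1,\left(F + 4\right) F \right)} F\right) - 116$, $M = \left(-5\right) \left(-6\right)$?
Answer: $49477$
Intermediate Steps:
$M = 30$
$r{\left(q,m \right)} = 5 q$ ($r{\left(q,m \right)} = q + 4 q = 5 q$)
$z{\left(F \right)} = -116 + F^{2} + 5 F$ ($z{\left(F \right)} = \left(F^{2} + 5 \cdot 1 F\right) - 116 = \left(F^{2} + 5 F\right) - 116 = -116 + F^{2} + 5 F$)
$48543 + z{\left(M \right)} = 48543 + \left(-116 + 30^{2} + 5 \cdot 30\right) = 48543 + \left(-116 + 900 + 150\right) = 48543 + 934 = 49477$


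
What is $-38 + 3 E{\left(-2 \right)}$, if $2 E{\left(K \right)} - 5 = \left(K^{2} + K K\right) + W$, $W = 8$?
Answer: $- \frac{13}{2} \approx -6.5$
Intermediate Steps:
$E{\left(K \right)} = \frac{13}{2} + K^{2}$ ($E{\left(K \right)} = \frac{5}{2} + \frac{\left(K^{2} + K K\right) + 8}{2} = \frac{5}{2} + \frac{\left(K^{2} + K^{2}\right) + 8}{2} = \frac{5}{2} + \frac{2 K^{2} + 8}{2} = \frac{5}{2} + \frac{8 + 2 K^{2}}{2} = \frac{5}{2} + \left(4 + K^{2}\right) = \frac{13}{2} + K^{2}$)
$-38 + 3 E{\left(-2 \right)} = -38 + 3 \left(\frac{13}{2} + \left(-2\right)^{2}\right) = -38 + 3 \left(\frac{13}{2} + 4\right) = -38 + 3 \cdot \frac{21}{2} = -38 + \frac{63}{2} = - \frac{13}{2}$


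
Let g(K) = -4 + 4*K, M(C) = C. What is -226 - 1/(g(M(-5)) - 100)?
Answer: -28023/124 ≈ -225.99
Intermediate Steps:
-226 - 1/(g(M(-5)) - 100) = -226 - 1/((-4 + 4*(-5)) - 100) = -226 - 1/((-4 - 20) - 100) = -226 - 1/(-24 - 100) = -226 - 1/(-124) = -226 - 1*(-1/124) = -226 + 1/124 = -28023/124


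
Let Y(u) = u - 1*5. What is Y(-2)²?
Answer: 49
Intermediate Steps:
Y(u) = -5 + u (Y(u) = u - 5 = -5 + u)
Y(-2)² = (-5 - 2)² = (-7)² = 49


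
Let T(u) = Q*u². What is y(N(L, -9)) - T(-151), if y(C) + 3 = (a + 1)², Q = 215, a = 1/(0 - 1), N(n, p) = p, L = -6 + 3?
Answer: -4902218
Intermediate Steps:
L = -3
a = -1 (a = 1/(-1) = -1)
y(C) = -3 (y(C) = -3 + (-1 + 1)² = -3 + 0² = -3 + 0 = -3)
T(u) = 215*u²
y(N(L, -9)) - T(-151) = -3 - 215*(-151)² = -3 - 215*22801 = -3 - 1*4902215 = -3 - 4902215 = -4902218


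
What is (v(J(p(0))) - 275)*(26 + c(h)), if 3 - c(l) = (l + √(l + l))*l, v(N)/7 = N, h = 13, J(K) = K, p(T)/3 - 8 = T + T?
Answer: 14980 + 1391*√26 ≈ 22073.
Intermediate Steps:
p(T) = 24 + 6*T (p(T) = 24 + 3*(T + T) = 24 + 3*(2*T) = 24 + 6*T)
v(N) = 7*N
c(l) = 3 - l*(l + √2*√l) (c(l) = 3 - (l + √(l + l))*l = 3 - (l + √(2*l))*l = 3 - (l + √2*√l)*l = 3 - l*(l + √2*√l))
(v(J(p(0))) - 275)*(26 + c(h)) = (7*(24 + 6*0) - 275)*(26 + (3 - 1*13² - √2*13^(3/2))) = (7*(24 + 0) - 275)*(26 + (3 - 1*169 - √2*13*√13)) = (7*24 - 275)*(26 + (3 - 169 - 13*√26)) = (168 - 275)*(26 + (-166 - 13*√26)) = -107*(-140 - 13*√26) = 14980 + 1391*√26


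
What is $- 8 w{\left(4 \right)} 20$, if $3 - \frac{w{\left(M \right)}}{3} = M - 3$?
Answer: $-960$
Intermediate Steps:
$w{\left(M \right)} = 18 - 3 M$ ($w{\left(M \right)} = 9 - 3 \left(M - 3\right) = 9 - 3 \left(-3 + M\right) = 9 - \left(-9 + 3 M\right) = 18 - 3 M$)
$- 8 w{\left(4 \right)} 20 = - 8 \left(18 - 12\right) 20 = \left(-8\right) 6 \cdot 20 = \left(-48\right) 20 = -960$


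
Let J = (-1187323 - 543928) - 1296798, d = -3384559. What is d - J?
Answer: -356510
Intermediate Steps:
J = -3028049 (J = -1731251 - 1296798 = -3028049)
d - J = -3384559 - 1*(-3028049) = -3384559 + 3028049 = -356510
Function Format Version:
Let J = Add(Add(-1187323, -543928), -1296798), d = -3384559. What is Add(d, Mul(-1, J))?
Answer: -356510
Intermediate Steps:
J = -3028049 (J = Add(-1731251, -1296798) = -3028049)
Add(d, Mul(-1, J)) = Add(-3384559, Mul(-1, -3028049)) = Add(-3384559, 3028049) = -356510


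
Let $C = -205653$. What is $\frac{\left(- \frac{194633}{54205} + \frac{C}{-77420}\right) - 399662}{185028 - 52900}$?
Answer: $- \frac{6845738476711}{2263191443840} \approx -3.0248$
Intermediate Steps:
$\frac{\left(- \frac{194633}{54205} + \frac{C}{-77420}\right) - 399662}{185028 - 52900} = \frac{\left(- \frac{194633}{54205} - \frac{205653}{-77420}\right) - 399662}{185028 - 52900} = \frac{\left(\left(-194633\right) \frac{1}{54205} - - \frac{4197}{1580}\right) - 399662}{132128} = \left(\left(- \frac{194633}{54205} + \frac{4197}{1580}\right) - 399662\right) \frac{1}{132128} = \left(- \frac{16004351}{17128780} - 399662\right) \frac{1}{132128} = \left(- \frac{6845738476711}{17128780}\right) \frac{1}{132128} = - \frac{6845738476711}{2263191443840}$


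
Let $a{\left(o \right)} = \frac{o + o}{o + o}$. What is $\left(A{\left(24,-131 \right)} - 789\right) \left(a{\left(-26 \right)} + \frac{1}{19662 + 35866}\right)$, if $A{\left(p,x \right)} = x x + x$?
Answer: $\frac{901846489}{55528} \approx 16241.0$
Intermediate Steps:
$a{\left(o \right)} = 1$ ($a{\left(o \right)} = \frac{2 o}{2 o} = 2 o \frac{1}{2 o} = 1$)
$A{\left(p,x \right)} = x + x^{2}$ ($A{\left(p,x \right)} = x^{2} + x = x + x^{2}$)
$\left(A{\left(24,-131 \right)} - 789\right) \left(a{\left(-26 \right)} + \frac{1}{19662 + 35866}\right) = \left(- 131 \left(1 - 131\right) - 789\right) \left(1 + \frac{1}{19662 + 35866}\right) = \left(\left(-131\right) \left(-130\right) - 789\right) \left(1 + \frac{1}{55528}\right) = \left(17030 - 789\right) \left(1 + \frac{1}{55528}\right) = 16241 \cdot \frac{55529}{55528} = \frac{901846489}{55528}$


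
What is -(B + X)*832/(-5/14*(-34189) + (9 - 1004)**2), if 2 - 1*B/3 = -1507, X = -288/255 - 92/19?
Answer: -85047417728/22660541425 ≈ -3.7531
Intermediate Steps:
X = -9644/1615 (X = -288*1/255 - 92*1/19 = -96/85 - 92/19 = -9644/1615 ≈ -5.9715)
B = 4527 (B = 6 - 3*(-1507) = 6 + 4521 = 4527)
-(B + X)*832/(-5/14*(-34189) + (9 - 1004)**2) = -(4527 - 9644/1615)*832/(-5/14*(-34189) + (9 - 1004)**2) = -(7301461/1615)*832/(-5*1/14*(-34189) + (-995)**2) = -6074815552/(1615*(-5/14*(-34189) + 990025)) = -6074815552/(1615*(170945/14 + 990025)) = -6074815552/(1615*14031295/14) = -6074815552*14/(1615*14031295) = -1*85047417728/22660541425 = -85047417728/22660541425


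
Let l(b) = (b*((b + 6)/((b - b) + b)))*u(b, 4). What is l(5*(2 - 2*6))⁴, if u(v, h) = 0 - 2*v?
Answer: 374809600000000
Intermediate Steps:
u(v, h) = -2*v
l(b) = -2*b*(6 + b) (l(b) = (b*((b + 6)/((b - b) + b)))*(-2*b) = (b*((6 + b)/(0 + b)))*(-2*b) = (b*((6 + b)/b))*(-2*b) = (6 + b)*(-2*b) = -2*b*(6 + b))
l(5*(2 - 2*6))⁴ = (-2*5*(2 - 2*6)*(6 + 5*(2 - 2*6)))⁴ = (-2*5*(2 - 12)*(6 + 5*(2 - 12)))⁴ = (-2*5*(-10)*(6 + 5*(-10)))⁴ = (-2*(-50)*(6 - 50))⁴ = (-2*(-50)*(-44))⁴ = (-4400)⁴ = 374809600000000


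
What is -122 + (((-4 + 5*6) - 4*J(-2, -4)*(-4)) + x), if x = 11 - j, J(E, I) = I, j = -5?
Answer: -144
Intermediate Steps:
x = 16 (x = 11 - 1*(-5) = 11 + 5 = 16)
-122 + (((-4 + 5*6) - 4*J(-2, -4)*(-4)) + x) = -122 + (((-4 + 5*6) - 4*(-4)*(-4)) + 16) = -122 + (((-4 + 30) + 16*(-4)) + 16) = -122 + ((26 - 64) + 16) = -122 + (-38 + 16) = -122 - 22 = -144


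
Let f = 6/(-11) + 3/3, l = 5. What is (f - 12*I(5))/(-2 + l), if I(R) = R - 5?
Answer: 5/33 ≈ 0.15152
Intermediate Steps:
I(R) = -5 + R
f = 5/11 (f = 6*(-1/11) + 3*(⅓) = -6/11 + 1 = 5/11 ≈ 0.45455)
(f - 12*I(5))/(-2 + l) = (5/11 - 12*(-5 + 5))/(-2 + 5) = (5/11 - 12*0)/3 = (5/11 + 0)/3 = (⅓)*(5/11) = 5/33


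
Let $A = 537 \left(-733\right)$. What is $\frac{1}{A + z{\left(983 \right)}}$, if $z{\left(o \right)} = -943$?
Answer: $- \frac{1}{394564} \approx -2.5344 \cdot 10^{-6}$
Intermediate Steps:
$A = -393621$
$\frac{1}{A + z{\left(983 \right)}} = \frac{1}{-393621 - 943} = \frac{1}{-394564} = - \frac{1}{394564}$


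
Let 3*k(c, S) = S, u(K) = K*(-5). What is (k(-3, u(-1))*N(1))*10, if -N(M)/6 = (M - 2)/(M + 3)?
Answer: 25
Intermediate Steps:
u(K) = -5*K
k(c, S) = S/3
N(M) = -6*(-2 + M)/(3 + M) (N(M) = -6*(M - 2)/(M + 3) = -6*(-2 + M)/(3 + M))
(k(-3, u(-1))*N(1))*10 = (((-5*(-1))/3)*(6*(2 - 1*1)/(3 + 1)))*10 = (((⅓)*5)*(6*(2 - 1)/4))*10 = (5*(6*(¼)*1)/3)*10 = ((5/3)*(3/2))*10 = (5/2)*10 = 25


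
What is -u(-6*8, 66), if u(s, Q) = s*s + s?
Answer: -2256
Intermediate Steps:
u(s, Q) = s + s² (u(s, Q) = s² + s = s + s²)
-u(-6*8, 66) = -(-6*8)*(1 - 6*8) = -(-48)*(1 - 48) = -(-48)*(-47) = -1*2256 = -2256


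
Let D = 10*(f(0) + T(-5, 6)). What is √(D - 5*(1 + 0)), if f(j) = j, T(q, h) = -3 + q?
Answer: I*√85 ≈ 9.2195*I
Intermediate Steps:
D = -80 (D = 10*(0 + (-3 - 5)) = 10*(0 - 8) = 10*(-8) = -80)
√(D - 5*(1 + 0)) = √(-80 - 5*(1 + 0)) = √(-80 - 5*1) = √(-80 - 5) = √(-85) = I*√85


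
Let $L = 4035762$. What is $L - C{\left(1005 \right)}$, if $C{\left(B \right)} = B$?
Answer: $4034757$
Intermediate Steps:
$L - C{\left(1005 \right)} = 4035762 - 1005 = 4034757$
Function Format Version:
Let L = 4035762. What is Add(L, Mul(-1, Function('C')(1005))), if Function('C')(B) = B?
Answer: 4034757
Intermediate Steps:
Add(L, Mul(-1, Function('C')(1005))) = Add(4035762, Mul(-1, 1005)) = Add(4035762, -1005) = 4034757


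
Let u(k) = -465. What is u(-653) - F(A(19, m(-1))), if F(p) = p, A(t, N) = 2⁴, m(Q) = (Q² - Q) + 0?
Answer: -481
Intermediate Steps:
m(Q) = Q² - Q
A(t, N) = 16
u(-653) - F(A(19, m(-1))) = -465 - 1*16 = -465 - 16 = -481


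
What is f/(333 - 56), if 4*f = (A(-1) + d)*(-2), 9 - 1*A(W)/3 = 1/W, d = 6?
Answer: -18/277 ≈ -0.064982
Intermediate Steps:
A(W) = 27 - 3/W
f = -18 (f = (((27 - 3/(-1)) + 6)*(-2))/4 = (((27 - 3*(-1)) + 6)*(-2))/4 = (((27 + 3) + 6)*(-2))/4 = ((30 + 6)*(-2))/4 = (36*(-2))/4 = (¼)*(-72) = -18)
f/(333 - 56) = -18/(333 - 56) = -18/277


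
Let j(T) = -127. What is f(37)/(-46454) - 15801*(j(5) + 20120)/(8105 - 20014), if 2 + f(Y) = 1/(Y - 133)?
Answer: 1408824476770949/53109185856 ≈ 26527.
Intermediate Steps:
f(Y) = -2 + 1/(-133 + Y) (f(Y) = -2 + 1/(Y - 133) = -2 + 1/(-133 + Y))
f(37)/(-46454) - 15801*(j(5) + 20120)/(8105 - 20014) = ((267 - 2*37)/(-133 + 37))/(-46454) - 15801*(-127 + 20120)/(8105 - 20014) = ((267 - 74)/(-96))*(-1/46454) - 15801/((-11909/19993)) = -1/96*193*(-1/46454) - 15801/((-11909*1/19993)) = -193/96*(-1/46454) - 15801/(-11909/19993) = 193/4459584 - 15801*(-19993/11909) = 193/4459584 + 315909393/11909 = 1408824476770949/53109185856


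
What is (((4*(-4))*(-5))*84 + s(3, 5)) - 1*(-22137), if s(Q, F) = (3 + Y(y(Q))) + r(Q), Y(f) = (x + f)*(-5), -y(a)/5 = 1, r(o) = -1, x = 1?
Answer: 28879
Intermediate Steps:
y(a) = -5 (y(a) = -5*1 = -5)
Y(f) = -5 - 5*f (Y(f) = (1 + f)*(-5) = -5 - 5*f)
s(Q, F) = 22 (s(Q, F) = (3 + (-5 - 5*(-5))) - 1 = (3 + (-5 + 25)) - 1 = (3 + 20) - 1 = 23 - 1 = 22)
(((4*(-4))*(-5))*84 + s(3, 5)) - 1*(-22137) = (((4*(-4))*(-5))*84 + 22) - 1*(-22137) = (-16*(-5)*84 + 22) + 22137 = (80*84 + 22) + 22137 = (6720 + 22) + 22137 = 6742 + 22137 = 28879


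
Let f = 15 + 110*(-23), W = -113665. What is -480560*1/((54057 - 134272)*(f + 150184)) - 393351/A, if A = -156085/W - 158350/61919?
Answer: 1311704057024767307031283/3948845727124943409 ≈ 3.3217e+5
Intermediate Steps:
f = -2515 (f = 15 - 2530 = -2515)
A = -1666845127/1407604627 (A = -156085/(-113665) - 158350/61919 = -156085*(-1/113665) - 158350*1/61919 = 31217/22733 - 158350/61919 = -1666845127/1407604627 ≈ -1.1842)
-480560*1/((54057 - 134272)*(f + 150184)) - 393351/A = -480560*1/((-2515 + 150184)*(54057 - 134272)) - 393351/(-1666845127/1407604627) = -480560/(147669*(-80215)) - 393351*(-1407604627/1666845127) = -480560/(-11845268835) + 553682687635077/1666845127 = -480560*(-1/11845268835) + 553682687635077/1666845127 = 96112/2369053767 + 553682687635077/1666845127 = 1311704057024767307031283/3948845727124943409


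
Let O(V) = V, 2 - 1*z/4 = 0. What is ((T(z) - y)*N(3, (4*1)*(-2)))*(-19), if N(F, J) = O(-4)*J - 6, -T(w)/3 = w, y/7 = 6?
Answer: 32604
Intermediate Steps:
y = 42 (y = 7*6 = 42)
z = 8 (z = 8 - 4*0 = 8 + 0 = 8)
T(w) = -3*w
N(F, J) = -6 - 4*J (N(F, J) = -4*J - 6 = -6 - 4*J)
((T(z) - y)*N(3, (4*1)*(-2)))*(-19) = ((-3*8 - 1*42)*(-6 - 4*4*1*(-2)))*(-19) = ((-24 - 42)*(-6 - 16*(-2)))*(-19) = -66*(-6 - 4*(-8))*(-19) = -66*(-6 + 32)*(-19) = -66*26*(-19) = -1716*(-19) = 32604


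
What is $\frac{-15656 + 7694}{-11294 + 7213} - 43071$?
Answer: $- \frac{175764789}{4081} \approx -43069.0$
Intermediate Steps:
$\frac{-15656 + 7694}{-11294 + 7213} - 43071 = - \frac{7962}{-4081} - 43071 = \left(-7962\right) \left(- \frac{1}{4081}\right) - 43071 = \frac{7962}{4081} - 43071 = - \frac{175764789}{4081}$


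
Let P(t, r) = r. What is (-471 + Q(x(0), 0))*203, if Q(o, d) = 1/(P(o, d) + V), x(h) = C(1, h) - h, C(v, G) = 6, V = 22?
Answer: -2103283/22 ≈ -95604.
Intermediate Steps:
x(h) = 6 - h
Q(o, d) = 1/(22 + d) (Q(o, d) = 1/(d + 22) = 1/(22 + d))
(-471 + Q(x(0), 0))*203 = (-471 + 1/(22 + 0))*203 = (-471 + 1/22)*203 = -10361/22*203 = -2103283/22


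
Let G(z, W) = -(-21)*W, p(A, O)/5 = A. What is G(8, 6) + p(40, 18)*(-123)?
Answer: -24474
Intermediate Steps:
p(A, O) = 5*A
G(z, W) = 21*W
G(8, 6) + p(40, 18)*(-123) = 21*6 + (5*40)*(-123) = 126 + 200*(-123) = 126 - 24600 = -24474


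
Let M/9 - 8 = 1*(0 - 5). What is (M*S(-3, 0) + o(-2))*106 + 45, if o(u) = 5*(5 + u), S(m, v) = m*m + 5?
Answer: 41703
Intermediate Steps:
S(m, v) = 5 + m² (S(m, v) = m² + 5 = 5 + m²)
o(u) = 25 + 5*u
M = 27 (M = 72 + 9*(1*(0 - 5)) = 72 + 9*(1*(-5)) = 72 + 9*(-5) = 72 - 45 = 27)
(M*S(-3, 0) + o(-2))*106 + 45 = (27*(5 + (-3)²) + (25 + 5*(-2)))*106 + 45 = (27*(5 + 9) + (25 - 10))*106 + 45 = (27*14 + 15)*106 + 45 = (378 + 15)*106 + 45 = 393*106 + 45 = 41658 + 45 = 41703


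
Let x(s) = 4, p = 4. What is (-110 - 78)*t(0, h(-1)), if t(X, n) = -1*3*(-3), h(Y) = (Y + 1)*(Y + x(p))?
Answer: -1692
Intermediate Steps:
h(Y) = (1 + Y)*(4 + Y) (h(Y) = (Y + 1)*(Y + 4) = (1 + Y)*(4 + Y))
t(X, n) = 9 (t(X, n) = -3*(-3) = 9)
(-110 - 78)*t(0, h(-1)) = (-110 - 78)*9 = -188*9 = -1692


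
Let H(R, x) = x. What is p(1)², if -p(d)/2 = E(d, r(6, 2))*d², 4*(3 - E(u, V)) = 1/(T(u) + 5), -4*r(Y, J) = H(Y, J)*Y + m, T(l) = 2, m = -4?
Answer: 6889/196 ≈ 35.148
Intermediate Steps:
r(Y, J) = 1 - J*Y/4 (r(Y, J) = -(J*Y - 4)/4 = -(-4 + J*Y)/4 = 1 - J*Y/4)
E(u, V) = 83/28 (E(u, V) = 3 - 1/(4*(2 + 5)) = 3 - ¼/7 = 3 - ¼*⅐ = 3 - 1/28 = 83/28)
p(d) = -83*d²/14
p(1)² = (-83/14*1²)² = (-83/14*1)² = (-83/14)² = 6889/196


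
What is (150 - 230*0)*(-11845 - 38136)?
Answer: -7497150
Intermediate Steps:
(150 - 230*0)*(-11845 - 38136) = (150 + 0)*(-49981) = 150*(-49981) = -7497150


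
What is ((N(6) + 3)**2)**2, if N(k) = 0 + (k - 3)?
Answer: 1296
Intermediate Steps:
N(k) = -3 + k (N(k) = 0 + (-3 + k) = -3 + k)
((N(6) + 3)**2)**2 = (((-3 + 6) + 3)**2)**2 = ((3 + 3)**2)**2 = (6**2)**2 = 36**2 = 1296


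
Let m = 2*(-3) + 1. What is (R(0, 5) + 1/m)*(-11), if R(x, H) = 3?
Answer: -154/5 ≈ -30.800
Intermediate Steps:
m = -5 (m = -6 + 1 = -5)
(R(0, 5) + 1/m)*(-11) = (3 + 1/(-5))*(-11) = (3 - ⅕)*(-11) = (14/5)*(-11) = -154/5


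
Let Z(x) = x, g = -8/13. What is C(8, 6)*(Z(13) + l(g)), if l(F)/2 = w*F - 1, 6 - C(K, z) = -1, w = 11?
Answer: -231/13 ≈ -17.769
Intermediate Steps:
C(K, z) = 7 (C(K, z) = 6 - 1*(-1) = 6 + 1 = 7)
g = -8/13 (g = -8*1/13 = -8/13 ≈ -0.61539)
l(F) = -2 + 22*F (l(F) = 2*(11*F - 1) = 2*(-1 + 11*F) = -2 + 22*F)
C(8, 6)*(Z(13) + l(g)) = 7*(13 + (-2 + 22*(-8/13))) = 7*(13 + (-2 - 176/13)) = 7*(13 - 202/13) = 7*(-33/13) = -231/13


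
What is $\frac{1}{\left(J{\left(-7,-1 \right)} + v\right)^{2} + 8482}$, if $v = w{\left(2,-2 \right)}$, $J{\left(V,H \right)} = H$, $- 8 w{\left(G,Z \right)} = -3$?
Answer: $\frac{64}{542873} \approx 0.00011789$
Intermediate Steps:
$w{\left(G,Z \right)} = \frac{3}{8}$ ($w{\left(G,Z \right)} = \left(- \frac{1}{8}\right) \left(-3\right) = \frac{3}{8}$)
$v = \frac{3}{8} \approx 0.375$
$\frac{1}{\left(J{\left(-7,-1 \right)} + v\right)^{2} + 8482} = \frac{1}{\left(-1 + \frac{3}{8}\right)^{2} + 8482} = \frac{1}{\left(- \frac{5}{8}\right)^{2} + 8482} = \frac{1}{\frac{25}{64} + 8482} = \frac{1}{\frac{542873}{64}} = \frac{64}{542873}$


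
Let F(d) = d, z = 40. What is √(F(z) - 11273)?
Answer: I*√11233 ≈ 105.99*I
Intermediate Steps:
√(F(z) - 11273) = √(40 - 11273) = √(-11233) = I*√11233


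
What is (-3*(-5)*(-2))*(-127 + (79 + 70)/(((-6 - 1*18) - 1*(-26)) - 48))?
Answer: 89865/23 ≈ 3907.2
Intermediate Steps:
(-3*(-5)*(-2))*(-127 + (79 + 70)/(((-6 - 1*18) - 1*(-26)) - 48)) = (15*(-2))*(-127 + 149/(((-6 - 18) + 26) - 48)) = -30*(-127 + 149/((-24 + 26) - 48)) = -30*(-127 + 149/(2 - 48)) = -30*(-127 + 149/(-46)) = -30*(-127 + 149*(-1/46)) = -30*(-127 - 149/46) = -30*(-5991/46) = 89865/23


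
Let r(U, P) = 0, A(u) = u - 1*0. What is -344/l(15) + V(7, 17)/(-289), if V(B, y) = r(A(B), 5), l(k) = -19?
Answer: 344/19 ≈ 18.105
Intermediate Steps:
A(u) = u (A(u) = u + 0 = u)
V(B, y) = 0
-344/l(15) + V(7, 17)/(-289) = -344/(-19) + 0/(-289) = -344*(-1/19) + 0*(-1/289) = 344/19 + 0 = 344/19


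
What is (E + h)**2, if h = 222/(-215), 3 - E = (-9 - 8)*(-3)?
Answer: 111133764/46225 ≈ 2404.2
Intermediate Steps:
E = -48 (E = 3 - (-9 - 8)*(-3) = 3 - (-17)*(-3) = 3 - 1*51 = 3 - 51 = -48)
h = -222/215 (h = 222*(-1/215) = -222/215 ≈ -1.0326)
(E + h)**2 = (-48 - 222/215)**2 = (-10542/215)**2 = 111133764/46225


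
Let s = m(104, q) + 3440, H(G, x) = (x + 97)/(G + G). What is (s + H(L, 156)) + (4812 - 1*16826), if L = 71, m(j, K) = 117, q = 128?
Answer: -1200641/142 ≈ -8455.2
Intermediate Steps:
H(G, x) = (97 + x)/(2*G) (H(G, x) = (97 + x)/((2*G)) = (97 + x)*(1/(2*G)) = (97 + x)/(2*G))
s = 3557 (s = 117 + 3440 = 3557)
(s + H(L, 156)) + (4812 - 1*16826) = (3557 + (½)*(97 + 156)/71) + (4812 - 1*16826) = (3557 + (½)*(1/71)*253) + (4812 - 16826) = (3557 + 253/142) - 12014 = 505347/142 - 12014 = -1200641/142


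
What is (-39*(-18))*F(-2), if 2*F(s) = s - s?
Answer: 0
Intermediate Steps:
F(s) = 0 (F(s) = (s - s)/2 = (½)*0 = 0)
(-39*(-18))*F(-2) = -39*(-18)*0 = 702*0 = 0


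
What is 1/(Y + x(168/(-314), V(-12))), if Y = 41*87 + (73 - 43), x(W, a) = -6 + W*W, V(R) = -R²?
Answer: 24649/88521615 ≈ 0.00027845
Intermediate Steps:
x(W, a) = -6 + W²
Y = 3597 (Y = 3567 + 30 = 3597)
1/(Y + x(168/(-314), V(-12))) = 1/(3597 + (-6 + (168/(-314))²)) = 1/(3597 + (-6 + (168*(-1/314))²)) = 1/(3597 + (-6 + (-84/157)²)) = 1/(3597 + (-6 + 7056/24649)) = 1/(3597 - 140838/24649) = 1/(88521615/24649) = 24649/88521615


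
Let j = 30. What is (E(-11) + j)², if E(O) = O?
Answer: 361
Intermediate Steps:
(E(-11) + j)² = (-11 + 30)² = 19² = 361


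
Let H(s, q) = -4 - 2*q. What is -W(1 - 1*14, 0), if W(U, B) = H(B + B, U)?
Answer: -22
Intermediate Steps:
W(U, B) = -4 - 2*U
-W(1 - 1*14, 0) = -(-4 - 2*(1 - 1*14)) = -(-4 - 2*(1 - 14)) = -(-4 - 2*(-13)) = -(-4 + 26) = -1*22 = -22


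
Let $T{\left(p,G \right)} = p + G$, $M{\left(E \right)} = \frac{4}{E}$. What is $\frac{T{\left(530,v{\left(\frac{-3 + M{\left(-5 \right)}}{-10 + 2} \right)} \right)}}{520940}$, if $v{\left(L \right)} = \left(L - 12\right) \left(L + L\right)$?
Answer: $\frac{415241}{416752000} \approx 0.00099637$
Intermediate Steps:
$v{\left(L \right)} = 2 L \left(-12 + L\right)$ ($v{\left(L \right)} = \left(-12 + L\right) 2 L = 2 L \left(-12 + L\right)$)
$T{\left(p,G \right)} = G + p$
$\frac{T{\left(530,v{\left(\frac{-3 + M{\left(-5 \right)}}{-10 + 2} \right)} \right)}}{520940} = \frac{2 \frac{-3 + \frac{4}{-5}}{-10 + 2} \left(-12 + \frac{-3 + \frac{4}{-5}}{-10 + 2}\right) + 530}{520940} = \left(2 \frac{-3 + 4 \left(- \frac{1}{5}\right)}{-8} \left(-12 + \frac{-3 + 4 \left(- \frac{1}{5}\right)}{-8}\right) + 530\right) \frac{1}{520940} = \left(2 \left(-3 - \frac{4}{5}\right) \left(- \frac{1}{8}\right) \left(-12 + \left(-3 - \frac{4}{5}\right) \left(- \frac{1}{8}\right)\right) + 530\right) \frac{1}{520940} = \left(2 \left(\left(- \frac{19}{5}\right) \left(- \frac{1}{8}\right)\right) \left(-12 - - \frac{19}{40}\right) + 530\right) \frac{1}{520940} = \left(2 \cdot \frac{19}{40} \left(-12 + \frac{19}{40}\right) + 530\right) \frac{1}{520940} = \left(2 \cdot \frac{19}{40} \left(- \frac{461}{40}\right) + 530\right) \frac{1}{520940} = \left(- \frac{8759}{800} + 530\right) \frac{1}{520940} = \frac{415241}{800} \cdot \frac{1}{520940} = \frac{415241}{416752000}$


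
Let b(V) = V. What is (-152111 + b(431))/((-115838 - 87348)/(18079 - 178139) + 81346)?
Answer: -4046316800/2170073991 ≈ -1.8646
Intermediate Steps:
(-152111 + b(431))/((-115838 - 87348)/(18079 - 178139) + 81346) = (-152111 + 431)/((-115838 - 87348)/(18079 - 178139) + 81346) = -151680/(-203186/(-160060) + 81346) = -151680/(-203186*(-1/160060) + 81346) = -151680/(101593/80030 + 81346) = -151680/6510221973/80030 = -151680*80030/6510221973 = -4046316800/2170073991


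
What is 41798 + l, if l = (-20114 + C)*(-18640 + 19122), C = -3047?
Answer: -11121804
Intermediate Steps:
l = -11163602 (l = (-20114 - 3047)*(-18640 + 19122) = -23161*482 = -11163602)
41798 + l = 41798 - 11163602 = -11121804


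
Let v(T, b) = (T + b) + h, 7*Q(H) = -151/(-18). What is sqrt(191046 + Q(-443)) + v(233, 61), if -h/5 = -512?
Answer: 2854 + sqrt(337007258)/42 ≈ 3291.1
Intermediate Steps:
Q(H) = 151/126 (Q(H) = (-151/(-18))/7 = (-151*(-1/18))/7 = (1/7)*(151/18) = 151/126)
h = 2560 (h = -5*(-512) = 2560)
v(T, b) = 2560 + T + b (v(T, b) = (T + b) + 2560 = 2560 + T + b)
sqrt(191046 + Q(-443)) + v(233, 61) = sqrt(191046 + 151/126) + (2560 + 233 + 61) = sqrt(24071947/126) + 2854 = sqrt(337007258)/42 + 2854 = 2854 + sqrt(337007258)/42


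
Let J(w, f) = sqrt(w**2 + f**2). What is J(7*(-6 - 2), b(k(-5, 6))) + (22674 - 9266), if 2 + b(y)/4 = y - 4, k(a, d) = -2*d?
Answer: 13408 + 8*sqrt(130) ≈ 13499.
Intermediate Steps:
b(y) = -24 + 4*y (b(y) = -8 + 4*(y - 4) = -8 + 4*(-4 + y) = -8 + (-16 + 4*y) = -24 + 4*y)
J(w, f) = sqrt(f**2 + w**2)
J(7*(-6 - 2), b(k(-5, 6))) + (22674 - 9266) = sqrt((-24 + 4*(-2*6))**2 + (7*(-6 - 2))**2) + (22674 - 9266) = sqrt((-24 + 4*(-12))**2 + (7*(-8))**2) + 13408 = sqrt((-24 - 48)**2 + (-56)**2) + 13408 = sqrt((-72)**2 + 3136) + 13408 = sqrt(5184 + 3136) + 13408 = sqrt(8320) + 13408 = 8*sqrt(130) + 13408 = 13408 + 8*sqrt(130)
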